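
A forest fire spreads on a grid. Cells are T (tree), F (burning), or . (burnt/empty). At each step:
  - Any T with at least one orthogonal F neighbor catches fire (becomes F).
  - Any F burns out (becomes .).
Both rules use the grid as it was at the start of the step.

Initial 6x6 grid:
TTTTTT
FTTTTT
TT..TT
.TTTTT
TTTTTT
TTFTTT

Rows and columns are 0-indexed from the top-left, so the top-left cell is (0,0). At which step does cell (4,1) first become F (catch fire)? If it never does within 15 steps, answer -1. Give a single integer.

Step 1: cell (4,1)='T' (+6 fires, +2 burnt)
Step 2: cell (4,1)='F' (+8 fires, +6 burnt)
  -> target ignites at step 2
Step 3: cell (4,1)='.' (+7 fires, +8 burnt)
Step 4: cell (4,1)='.' (+4 fires, +7 burnt)
Step 5: cell (4,1)='.' (+4 fires, +4 burnt)
Step 6: cell (4,1)='.' (+2 fires, +4 burnt)
Step 7: cell (4,1)='.' (+0 fires, +2 burnt)
  fire out at step 7

2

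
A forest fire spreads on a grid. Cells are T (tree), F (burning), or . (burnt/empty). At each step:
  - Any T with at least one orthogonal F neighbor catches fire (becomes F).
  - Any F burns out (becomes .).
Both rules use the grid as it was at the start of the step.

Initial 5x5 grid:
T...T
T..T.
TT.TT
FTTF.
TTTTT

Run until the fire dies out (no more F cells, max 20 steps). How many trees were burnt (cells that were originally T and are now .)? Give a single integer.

Answer: 14

Derivation:
Step 1: +6 fires, +2 burnt (F count now 6)
Step 2: +7 fires, +6 burnt (F count now 7)
Step 3: +1 fires, +7 burnt (F count now 1)
Step 4: +0 fires, +1 burnt (F count now 0)
Fire out after step 4
Initially T: 15, now '.': 24
Total burnt (originally-T cells now '.'): 14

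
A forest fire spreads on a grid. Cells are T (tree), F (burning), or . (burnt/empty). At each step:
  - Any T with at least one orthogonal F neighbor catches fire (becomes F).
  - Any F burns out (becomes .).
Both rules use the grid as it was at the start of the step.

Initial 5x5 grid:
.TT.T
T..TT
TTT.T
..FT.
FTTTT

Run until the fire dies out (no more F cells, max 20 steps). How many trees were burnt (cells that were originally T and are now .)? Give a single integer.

Step 1: +4 fires, +2 burnt (F count now 4)
Step 2: +2 fires, +4 burnt (F count now 2)
Step 3: +2 fires, +2 burnt (F count now 2)
Step 4: +1 fires, +2 burnt (F count now 1)
Step 5: +0 fires, +1 burnt (F count now 0)
Fire out after step 5
Initially T: 15, now '.': 19
Total burnt (originally-T cells now '.'): 9

Answer: 9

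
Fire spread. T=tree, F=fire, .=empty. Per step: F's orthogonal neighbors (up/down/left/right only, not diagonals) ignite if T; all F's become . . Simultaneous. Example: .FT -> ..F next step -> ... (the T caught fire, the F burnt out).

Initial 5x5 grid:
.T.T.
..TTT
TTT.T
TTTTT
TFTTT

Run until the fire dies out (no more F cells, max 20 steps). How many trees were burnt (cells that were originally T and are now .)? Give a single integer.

Answer: 17

Derivation:
Step 1: +3 fires, +1 burnt (F count now 3)
Step 2: +4 fires, +3 burnt (F count now 4)
Step 3: +4 fires, +4 burnt (F count now 4)
Step 4: +2 fires, +4 burnt (F count now 2)
Step 5: +2 fires, +2 burnt (F count now 2)
Step 6: +2 fires, +2 burnt (F count now 2)
Step 7: +0 fires, +2 burnt (F count now 0)
Fire out after step 7
Initially T: 18, now '.': 24
Total burnt (originally-T cells now '.'): 17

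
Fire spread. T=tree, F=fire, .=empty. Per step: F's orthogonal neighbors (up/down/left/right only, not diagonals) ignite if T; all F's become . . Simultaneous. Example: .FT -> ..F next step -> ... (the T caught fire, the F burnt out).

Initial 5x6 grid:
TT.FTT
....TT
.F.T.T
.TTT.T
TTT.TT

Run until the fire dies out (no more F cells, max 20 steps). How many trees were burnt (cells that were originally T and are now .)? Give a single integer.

Answer: 15

Derivation:
Step 1: +2 fires, +2 burnt (F count now 2)
Step 2: +4 fires, +2 burnt (F count now 4)
Step 3: +4 fires, +4 burnt (F count now 4)
Step 4: +2 fires, +4 burnt (F count now 2)
Step 5: +1 fires, +2 burnt (F count now 1)
Step 6: +1 fires, +1 burnt (F count now 1)
Step 7: +1 fires, +1 burnt (F count now 1)
Step 8: +0 fires, +1 burnt (F count now 0)
Fire out after step 8
Initially T: 17, now '.': 28
Total burnt (originally-T cells now '.'): 15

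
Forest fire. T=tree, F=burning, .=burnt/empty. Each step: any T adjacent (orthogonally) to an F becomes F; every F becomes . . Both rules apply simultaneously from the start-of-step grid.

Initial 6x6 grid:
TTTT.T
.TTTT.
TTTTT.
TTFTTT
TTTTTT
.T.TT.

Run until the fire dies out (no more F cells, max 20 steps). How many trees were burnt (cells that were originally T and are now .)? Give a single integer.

Answer: 27

Derivation:
Step 1: +4 fires, +1 burnt (F count now 4)
Step 2: +7 fires, +4 burnt (F count now 7)
Step 3: +10 fires, +7 burnt (F count now 10)
Step 4: +5 fires, +10 burnt (F count now 5)
Step 5: +1 fires, +5 burnt (F count now 1)
Step 6: +0 fires, +1 burnt (F count now 0)
Fire out after step 6
Initially T: 28, now '.': 35
Total burnt (originally-T cells now '.'): 27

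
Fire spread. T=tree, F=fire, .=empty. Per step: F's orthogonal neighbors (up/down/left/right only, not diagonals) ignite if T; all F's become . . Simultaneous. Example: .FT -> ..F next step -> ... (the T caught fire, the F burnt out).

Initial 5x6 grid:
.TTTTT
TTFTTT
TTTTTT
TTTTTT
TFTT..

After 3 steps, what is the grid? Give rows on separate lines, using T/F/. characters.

Step 1: 7 trees catch fire, 2 burn out
  .TFTTT
  TF.FTT
  TTFTTT
  TFTTTT
  F.FT..
Step 2: 9 trees catch fire, 7 burn out
  .F.FTT
  F...FT
  TF.FTT
  F.FTTT
  ...F..
Step 3: 5 trees catch fire, 9 burn out
  ....FT
  .....F
  F...FT
  ...FTT
  ......

....FT
.....F
F...FT
...FTT
......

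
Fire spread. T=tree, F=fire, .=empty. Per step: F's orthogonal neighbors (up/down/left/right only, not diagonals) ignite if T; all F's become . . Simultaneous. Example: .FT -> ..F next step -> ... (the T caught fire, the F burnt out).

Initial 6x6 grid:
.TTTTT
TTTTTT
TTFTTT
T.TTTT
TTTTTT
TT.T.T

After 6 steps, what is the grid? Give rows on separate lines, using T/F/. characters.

Step 1: 4 trees catch fire, 1 burn out
  .TTTTT
  TTFTTT
  TF.FTT
  T.FTTT
  TTTTTT
  TT.T.T
Step 2: 7 trees catch fire, 4 burn out
  .TFTTT
  TF.FTT
  F...FT
  T..FTT
  TTFTTT
  TT.T.T
Step 3: 9 trees catch fire, 7 burn out
  .F.FTT
  F...FT
  .....F
  F...FT
  TF.FTT
  TT.T.T
Step 4: 7 trees catch fire, 9 burn out
  ....FT
  .....F
  ......
  .....F
  F...FT
  TF.F.T
Step 5: 3 trees catch fire, 7 burn out
  .....F
  ......
  ......
  ......
  .....F
  F....T
Step 6: 1 trees catch fire, 3 burn out
  ......
  ......
  ......
  ......
  ......
  .....F

......
......
......
......
......
.....F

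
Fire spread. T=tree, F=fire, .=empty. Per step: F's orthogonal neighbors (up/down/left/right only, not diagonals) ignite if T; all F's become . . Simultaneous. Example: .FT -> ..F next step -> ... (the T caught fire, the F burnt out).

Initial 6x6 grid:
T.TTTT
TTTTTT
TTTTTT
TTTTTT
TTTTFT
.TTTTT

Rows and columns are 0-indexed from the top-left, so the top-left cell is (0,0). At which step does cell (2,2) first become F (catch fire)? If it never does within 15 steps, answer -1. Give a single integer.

Step 1: cell (2,2)='T' (+4 fires, +1 burnt)
Step 2: cell (2,2)='T' (+6 fires, +4 burnt)
Step 3: cell (2,2)='T' (+6 fires, +6 burnt)
Step 4: cell (2,2)='F' (+7 fires, +6 burnt)
  -> target ignites at step 4
Step 5: cell (2,2)='.' (+5 fires, +7 burnt)
Step 6: cell (2,2)='.' (+3 fires, +5 burnt)
Step 7: cell (2,2)='.' (+1 fires, +3 burnt)
Step 8: cell (2,2)='.' (+1 fires, +1 burnt)
Step 9: cell (2,2)='.' (+0 fires, +1 burnt)
  fire out at step 9

4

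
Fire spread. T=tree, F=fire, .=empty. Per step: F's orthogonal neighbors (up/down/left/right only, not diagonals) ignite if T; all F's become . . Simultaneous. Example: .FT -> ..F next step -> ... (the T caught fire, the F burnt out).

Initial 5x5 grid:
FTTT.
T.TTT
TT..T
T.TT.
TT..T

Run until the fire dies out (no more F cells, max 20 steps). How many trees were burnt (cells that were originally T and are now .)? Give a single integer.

Answer: 13

Derivation:
Step 1: +2 fires, +1 burnt (F count now 2)
Step 2: +2 fires, +2 burnt (F count now 2)
Step 3: +4 fires, +2 burnt (F count now 4)
Step 4: +2 fires, +4 burnt (F count now 2)
Step 5: +2 fires, +2 burnt (F count now 2)
Step 6: +1 fires, +2 burnt (F count now 1)
Step 7: +0 fires, +1 burnt (F count now 0)
Fire out after step 7
Initially T: 16, now '.': 22
Total burnt (originally-T cells now '.'): 13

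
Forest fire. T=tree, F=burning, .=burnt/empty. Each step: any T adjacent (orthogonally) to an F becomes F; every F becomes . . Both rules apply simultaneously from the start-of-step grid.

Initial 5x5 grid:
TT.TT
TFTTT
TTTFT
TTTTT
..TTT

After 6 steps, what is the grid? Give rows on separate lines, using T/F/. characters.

Step 1: 8 trees catch fire, 2 burn out
  TF.TT
  F.FFT
  TFF.F
  TTTFT
  ..TTT
Step 2: 8 trees catch fire, 8 burn out
  F..FT
  ....F
  F....
  TFF.F
  ..TFT
Step 3: 4 trees catch fire, 8 burn out
  ....F
  .....
  .....
  F....
  ..F.F
Step 4: 0 trees catch fire, 4 burn out
  .....
  .....
  .....
  .....
  .....
Step 5: 0 trees catch fire, 0 burn out
  .....
  .....
  .....
  .....
  .....
Step 6: 0 trees catch fire, 0 burn out
  .....
  .....
  .....
  .....
  .....

.....
.....
.....
.....
.....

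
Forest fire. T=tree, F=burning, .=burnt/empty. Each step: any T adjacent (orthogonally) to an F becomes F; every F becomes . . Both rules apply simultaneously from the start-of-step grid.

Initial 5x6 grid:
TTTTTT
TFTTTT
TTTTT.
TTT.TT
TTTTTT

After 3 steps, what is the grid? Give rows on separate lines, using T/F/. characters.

Step 1: 4 trees catch fire, 1 burn out
  TFTTTT
  F.FTTT
  TFTTT.
  TTT.TT
  TTTTTT
Step 2: 6 trees catch fire, 4 burn out
  F.FTTT
  ...FTT
  F.FTT.
  TFT.TT
  TTTTTT
Step 3: 6 trees catch fire, 6 burn out
  ...FTT
  ....FT
  ...FT.
  F.F.TT
  TFTTTT

...FTT
....FT
...FT.
F.F.TT
TFTTTT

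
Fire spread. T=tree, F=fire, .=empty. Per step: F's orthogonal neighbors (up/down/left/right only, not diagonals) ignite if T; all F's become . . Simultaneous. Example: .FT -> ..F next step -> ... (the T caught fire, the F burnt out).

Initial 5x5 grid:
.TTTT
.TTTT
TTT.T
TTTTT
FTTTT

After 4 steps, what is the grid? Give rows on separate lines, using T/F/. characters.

Step 1: 2 trees catch fire, 1 burn out
  .TTTT
  .TTTT
  TTT.T
  FTTTT
  .FTTT
Step 2: 3 trees catch fire, 2 burn out
  .TTTT
  .TTTT
  FTT.T
  .FTTT
  ..FTT
Step 3: 3 trees catch fire, 3 burn out
  .TTTT
  .TTTT
  .FT.T
  ..FTT
  ...FT
Step 4: 4 trees catch fire, 3 burn out
  .TTTT
  .FTTT
  ..F.T
  ...FT
  ....F

.TTTT
.FTTT
..F.T
...FT
....F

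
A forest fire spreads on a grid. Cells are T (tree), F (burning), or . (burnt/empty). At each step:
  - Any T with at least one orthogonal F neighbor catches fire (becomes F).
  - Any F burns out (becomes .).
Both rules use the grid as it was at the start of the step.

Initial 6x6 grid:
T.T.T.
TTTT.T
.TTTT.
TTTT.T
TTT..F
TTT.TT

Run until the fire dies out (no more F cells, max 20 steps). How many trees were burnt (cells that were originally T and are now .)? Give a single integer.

Answer: 3

Derivation:
Step 1: +2 fires, +1 burnt (F count now 2)
Step 2: +1 fires, +2 burnt (F count now 1)
Step 3: +0 fires, +1 burnt (F count now 0)
Fire out after step 3
Initially T: 25, now '.': 14
Total burnt (originally-T cells now '.'): 3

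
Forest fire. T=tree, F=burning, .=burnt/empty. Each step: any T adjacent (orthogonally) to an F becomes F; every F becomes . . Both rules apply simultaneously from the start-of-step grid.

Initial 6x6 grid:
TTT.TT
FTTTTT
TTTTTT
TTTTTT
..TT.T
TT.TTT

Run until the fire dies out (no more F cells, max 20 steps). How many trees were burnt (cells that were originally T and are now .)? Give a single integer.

Answer: 28

Derivation:
Step 1: +3 fires, +1 burnt (F count now 3)
Step 2: +4 fires, +3 burnt (F count now 4)
Step 3: +4 fires, +4 burnt (F count now 4)
Step 4: +3 fires, +4 burnt (F count now 3)
Step 5: +5 fires, +3 burnt (F count now 5)
Step 6: +4 fires, +5 burnt (F count now 4)
Step 7: +2 fires, +4 burnt (F count now 2)
Step 8: +2 fires, +2 burnt (F count now 2)
Step 9: +1 fires, +2 burnt (F count now 1)
Step 10: +0 fires, +1 burnt (F count now 0)
Fire out after step 10
Initially T: 30, now '.': 34
Total burnt (originally-T cells now '.'): 28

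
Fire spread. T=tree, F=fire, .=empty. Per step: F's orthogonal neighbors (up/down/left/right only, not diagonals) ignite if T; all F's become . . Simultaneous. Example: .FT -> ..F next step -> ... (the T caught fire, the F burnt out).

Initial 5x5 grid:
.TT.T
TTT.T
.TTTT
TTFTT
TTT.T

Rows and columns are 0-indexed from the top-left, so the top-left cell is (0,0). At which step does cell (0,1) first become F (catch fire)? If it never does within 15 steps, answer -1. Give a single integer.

Step 1: cell (0,1)='T' (+4 fires, +1 burnt)
Step 2: cell (0,1)='T' (+6 fires, +4 burnt)
Step 3: cell (0,1)='T' (+5 fires, +6 burnt)
Step 4: cell (0,1)='F' (+3 fires, +5 burnt)
  -> target ignites at step 4
Step 5: cell (0,1)='.' (+1 fires, +3 burnt)
Step 6: cell (0,1)='.' (+0 fires, +1 burnt)
  fire out at step 6

4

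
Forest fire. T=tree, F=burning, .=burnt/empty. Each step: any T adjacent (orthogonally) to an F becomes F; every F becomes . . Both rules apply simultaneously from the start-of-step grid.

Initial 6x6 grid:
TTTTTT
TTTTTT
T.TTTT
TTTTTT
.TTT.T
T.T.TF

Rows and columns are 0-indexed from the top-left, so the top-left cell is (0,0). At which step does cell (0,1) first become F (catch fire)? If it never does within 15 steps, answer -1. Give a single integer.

Step 1: cell (0,1)='T' (+2 fires, +1 burnt)
Step 2: cell (0,1)='T' (+1 fires, +2 burnt)
Step 3: cell (0,1)='T' (+2 fires, +1 burnt)
Step 4: cell (0,1)='T' (+3 fires, +2 burnt)
Step 5: cell (0,1)='T' (+5 fires, +3 burnt)
Step 6: cell (0,1)='T' (+5 fires, +5 burnt)
Step 7: cell (0,1)='T' (+5 fires, +5 burnt)
Step 8: cell (0,1)='T' (+3 fires, +5 burnt)
Step 9: cell (0,1)='F' (+2 fires, +3 burnt)
  -> target ignites at step 9
Step 10: cell (0,1)='.' (+1 fires, +2 burnt)
Step 11: cell (0,1)='.' (+0 fires, +1 burnt)
  fire out at step 11

9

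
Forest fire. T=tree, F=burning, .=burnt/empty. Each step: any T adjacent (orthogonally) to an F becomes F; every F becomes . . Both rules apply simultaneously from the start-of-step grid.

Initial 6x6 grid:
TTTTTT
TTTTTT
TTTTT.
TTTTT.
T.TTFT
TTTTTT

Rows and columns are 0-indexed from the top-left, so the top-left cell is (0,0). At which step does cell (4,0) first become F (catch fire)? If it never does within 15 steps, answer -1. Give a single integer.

Step 1: cell (4,0)='T' (+4 fires, +1 burnt)
Step 2: cell (4,0)='T' (+5 fires, +4 burnt)
Step 3: cell (4,0)='T' (+4 fires, +5 burnt)
Step 4: cell (4,0)='T' (+6 fires, +4 burnt)
Step 5: cell (4,0)='T' (+6 fires, +6 burnt)
Step 6: cell (4,0)='F' (+4 fires, +6 burnt)
  -> target ignites at step 6
Step 7: cell (4,0)='.' (+2 fires, +4 burnt)
Step 8: cell (4,0)='.' (+1 fires, +2 burnt)
Step 9: cell (4,0)='.' (+0 fires, +1 burnt)
  fire out at step 9

6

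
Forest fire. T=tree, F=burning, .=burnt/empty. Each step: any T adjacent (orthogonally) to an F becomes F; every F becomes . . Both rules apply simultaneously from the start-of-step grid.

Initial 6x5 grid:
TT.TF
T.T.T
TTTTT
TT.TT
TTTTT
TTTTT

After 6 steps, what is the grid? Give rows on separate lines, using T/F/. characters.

Step 1: 2 trees catch fire, 1 burn out
  TT.F.
  T.T.F
  TTTTT
  TT.TT
  TTTTT
  TTTTT
Step 2: 1 trees catch fire, 2 burn out
  TT...
  T.T..
  TTTTF
  TT.TT
  TTTTT
  TTTTT
Step 3: 2 trees catch fire, 1 burn out
  TT...
  T.T..
  TTTF.
  TT.TF
  TTTTT
  TTTTT
Step 4: 3 trees catch fire, 2 burn out
  TT...
  T.T..
  TTF..
  TT.F.
  TTTTF
  TTTTT
Step 5: 4 trees catch fire, 3 burn out
  TT...
  T.F..
  TF...
  TT...
  TTTF.
  TTTTF
Step 6: 4 trees catch fire, 4 burn out
  TT...
  T....
  F....
  TF...
  TTF..
  TTTF.

TT...
T....
F....
TF...
TTF..
TTTF.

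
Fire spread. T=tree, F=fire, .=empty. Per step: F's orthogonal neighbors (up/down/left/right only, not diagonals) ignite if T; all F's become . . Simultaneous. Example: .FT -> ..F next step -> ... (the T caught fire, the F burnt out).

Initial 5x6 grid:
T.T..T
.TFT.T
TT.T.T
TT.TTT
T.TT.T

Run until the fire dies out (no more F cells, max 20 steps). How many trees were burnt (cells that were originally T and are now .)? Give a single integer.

Answer: 18

Derivation:
Step 1: +3 fires, +1 burnt (F count now 3)
Step 2: +2 fires, +3 burnt (F count now 2)
Step 3: +3 fires, +2 burnt (F count now 3)
Step 4: +3 fires, +3 burnt (F count now 3)
Step 5: +3 fires, +3 burnt (F count now 3)
Step 6: +2 fires, +3 burnt (F count now 2)
Step 7: +1 fires, +2 burnt (F count now 1)
Step 8: +1 fires, +1 burnt (F count now 1)
Step 9: +0 fires, +1 burnt (F count now 0)
Fire out after step 9
Initially T: 19, now '.': 29
Total burnt (originally-T cells now '.'): 18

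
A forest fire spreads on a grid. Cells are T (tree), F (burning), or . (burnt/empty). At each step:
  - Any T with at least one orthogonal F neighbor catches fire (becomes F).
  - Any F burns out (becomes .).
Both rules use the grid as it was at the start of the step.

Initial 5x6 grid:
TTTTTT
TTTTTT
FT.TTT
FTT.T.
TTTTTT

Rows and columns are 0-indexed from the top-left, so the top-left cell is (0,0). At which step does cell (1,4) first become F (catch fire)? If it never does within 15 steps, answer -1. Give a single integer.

Step 1: cell (1,4)='T' (+4 fires, +2 burnt)
Step 2: cell (1,4)='T' (+4 fires, +4 burnt)
Step 3: cell (1,4)='T' (+3 fires, +4 burnt)
Step 4: cell (1,4)='T' (+3 fires, +3 burnt)
Step 5: cell (1,4)='F' (+4 fires, +3 burnt)
  -> target ignites at step 5
Step 6: cell (1,4)='.' (+5 fires, +4 burnt)
Step 7: cell (1,4)='.' (+2 fires, +5 burnt)
Step 8: cell (1,4)='.' (+0 fires, +2 burnt)
  fire out at step 8

5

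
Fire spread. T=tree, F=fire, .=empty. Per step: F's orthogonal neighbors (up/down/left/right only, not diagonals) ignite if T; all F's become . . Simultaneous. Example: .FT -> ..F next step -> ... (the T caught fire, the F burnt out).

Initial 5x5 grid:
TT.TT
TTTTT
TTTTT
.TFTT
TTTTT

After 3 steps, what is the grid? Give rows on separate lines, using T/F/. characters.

Step 1: 4 trees catch fire, 1 burn out
  TT.TT
  TTTTT
  TTFTT
  .F.FT
  TTFTT
Step 2: 6 trees catch fire, 4 burn out
  TT.TT
  TTFTT
  TF.FT
  ....F
  TF.FT
Step 3: 6 trees catch fire, 6 burn out
  TT.TT
  TF.FT
  F...F
  .....
  F...F

TT.TT
TF.FT
F...F
.....
F...F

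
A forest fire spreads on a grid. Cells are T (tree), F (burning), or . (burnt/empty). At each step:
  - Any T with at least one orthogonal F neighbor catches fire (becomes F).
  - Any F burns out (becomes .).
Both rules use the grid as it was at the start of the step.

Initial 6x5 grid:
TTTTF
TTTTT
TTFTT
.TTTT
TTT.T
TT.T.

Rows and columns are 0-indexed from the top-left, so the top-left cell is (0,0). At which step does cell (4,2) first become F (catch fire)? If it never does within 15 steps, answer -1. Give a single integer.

Step 1: cell (4,2)='T' (+6 fires, +2 burnt)
Step 2: cell (4,2)='F' (+8 fires, +6 burnt)
  -> target ignites at step 2
Step 3: cell (4,2)='.' (+4 fires, +8 burnt)
Step 4: cell (4,2)='.' (+4 fires, +4 burnt)
Step 5: cell (4,2)='.' (+1 fires, +4 burnt)
Step 6: cell (4,2)='.' (+0 fires, +1 burnt)
  fire out at step 6

2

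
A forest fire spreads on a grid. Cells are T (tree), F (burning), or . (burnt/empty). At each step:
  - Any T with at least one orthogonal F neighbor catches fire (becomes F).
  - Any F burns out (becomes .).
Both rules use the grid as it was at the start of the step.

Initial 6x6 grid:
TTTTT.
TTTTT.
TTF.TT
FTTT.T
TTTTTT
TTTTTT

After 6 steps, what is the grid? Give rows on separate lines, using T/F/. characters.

Step 1: 6 trees catch fire, 2 burn out
  TTTTT.
  TTFTT.
  FF..TT
  .FFT.T
  FTTTTT
  TTTTTT
Step 2: 8 trees catch fire, 6 burn out
  TTFTT.
  FF.FT.
  ....TT
  ...F.T
  .FFTTT
  FTTTTT
Step 3: 7 trees catch fire, 8 burn out
  FF.FT.
  ....F.
  ....TT
  .....T
  ...FTT
  .FFTTT
Step 4: 4 trees catch fire, 7 burn out
  ....F.
  ......
  ....FT
  .....T
  ....FT
  ...FTT
Step 5: 3 trees catch fire, 4 burn out
  ......
  ......
  .....F
  .....T
  .....F
  ....FT
Step 6: 2 trees catch fire, 3 burn out
  ......
  ......
  ......
  .....F
  ......
  .....F

......
......
......
.....F
......
.....F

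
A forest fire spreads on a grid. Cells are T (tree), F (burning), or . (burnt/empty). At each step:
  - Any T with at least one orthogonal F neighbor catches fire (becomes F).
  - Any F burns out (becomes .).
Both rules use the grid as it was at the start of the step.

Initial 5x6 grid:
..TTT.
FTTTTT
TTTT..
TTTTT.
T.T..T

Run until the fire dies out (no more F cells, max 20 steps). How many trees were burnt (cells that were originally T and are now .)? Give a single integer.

Answer: 19

Derivation:
Step 1: +2 fires, +1 burnt (F count now 2)
Step 2: +3 fires, +2 burnt (F count now 3)
Step 3: +5 fires, +3 burnt (F count now 5)
Step 4: +4 fires, +5 burnt (F count now 4)
Step 5: +4 fires, +4 burnt (F count now 4)
Step 6: +1 fires, +4 burnt (F count now 1)
Step 7: +0 fires, +1 burnt (F count now 0)
Fire out after step 7
Initially T: 20, now '.': 29
Total burnt (originally-T cells now '.'): 19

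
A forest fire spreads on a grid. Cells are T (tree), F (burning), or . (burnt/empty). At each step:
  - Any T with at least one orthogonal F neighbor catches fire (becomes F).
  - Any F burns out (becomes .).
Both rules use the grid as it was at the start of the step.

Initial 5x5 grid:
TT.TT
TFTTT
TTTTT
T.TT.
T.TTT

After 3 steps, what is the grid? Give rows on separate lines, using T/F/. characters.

Step 1: 4 trees catch fire, 1 burn out
  TF.TT
  F.FTT
  TFTTT
  T.TT.
  T.TTT
Step 2: 4 trees catch fire, 4 burn out
  F..TT
  ...FT
  F.FTT
  T.TT.
  T.TTT
Step 3: 5 trees catch fire, 4 burn out
  ...FT
  ....F
  ...FT
  F.FT.
  T.TTT

...FT
....F
...FT
F.FT.
T.TTT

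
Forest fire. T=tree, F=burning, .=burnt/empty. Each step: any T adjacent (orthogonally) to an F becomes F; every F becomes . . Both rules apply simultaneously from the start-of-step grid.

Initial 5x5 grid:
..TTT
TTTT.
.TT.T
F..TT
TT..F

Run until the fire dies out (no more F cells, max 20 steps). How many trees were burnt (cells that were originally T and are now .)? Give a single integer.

Answer: 5

Derivation:
Step 1: +2 fires, +2 burnt (F count now 2)
Step 2: +3 fires, +2 burnt (F count now 3)
Step 3: +0 fires, +3 burnt (F count now 0)
Fire out after step 3
Initially T: 14, now '.': 16
Total burnt (originally-T cells now '.'): 5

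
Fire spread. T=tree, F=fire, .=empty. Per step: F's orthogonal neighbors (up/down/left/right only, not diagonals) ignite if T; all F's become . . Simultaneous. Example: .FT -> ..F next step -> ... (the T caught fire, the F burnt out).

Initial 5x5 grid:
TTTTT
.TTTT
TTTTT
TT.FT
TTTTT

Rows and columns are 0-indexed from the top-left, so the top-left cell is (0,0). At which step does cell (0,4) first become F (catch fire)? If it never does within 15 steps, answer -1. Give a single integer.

Step 1: cell (0,4)='T' (+3 fires, +1 burnt)
Step 2: cell (0,4)='T' (+5 fires, +3 burnt)
Step 3: cell (0,4)='T' (+5 fires, +5 burnt)
Step 4: cell (0,4)='F' (+6 fires, +5 burnt)
  -> target ignites at step 4
Step 5: cell (0,4)='.' (+2 fires, +6 burnt)
Step 6: cell (0,4)='.' (+1 fires, +2 burnt)
Step 7: cell (0,4)='.' (+0 fires, +1 burnt)
  fire out at step 7

4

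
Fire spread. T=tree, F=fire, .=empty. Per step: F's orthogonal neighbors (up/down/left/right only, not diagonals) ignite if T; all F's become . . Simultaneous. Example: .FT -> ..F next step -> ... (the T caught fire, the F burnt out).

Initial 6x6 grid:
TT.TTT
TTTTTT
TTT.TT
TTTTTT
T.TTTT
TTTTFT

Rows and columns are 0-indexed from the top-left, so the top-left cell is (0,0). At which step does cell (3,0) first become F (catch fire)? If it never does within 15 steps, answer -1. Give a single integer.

Step 1: cell (3,0)='T' (+3 fires, +1 burnt)
Step 2: cell (3,0)='T' (+4 fires, +3 burnt)
Step 3: cell (3,0)='T' (+5 fires, +4 burnt)
Step 4: cell (3,0)='T' (+4 fires, +5 burnt)
Step 5: cell (3,0)='T' (+6 fires, +4 burnt)
Step 6: cell (3,0)='F' (+5 fires, +6 burnt)
  -> target ignites at step 6
Step 7: cell (3,0)='.' (+2 fires, +5 burnt)
Step 8: cell (3,0)='.' (+2 fires, +2 burnt)
Step 9: cell (3,0)='.' (+1 fires, +2 burnt)
Step 10: cell (3,0)='.' (+0 fires, +1 burnt)
  fire out at step 10

6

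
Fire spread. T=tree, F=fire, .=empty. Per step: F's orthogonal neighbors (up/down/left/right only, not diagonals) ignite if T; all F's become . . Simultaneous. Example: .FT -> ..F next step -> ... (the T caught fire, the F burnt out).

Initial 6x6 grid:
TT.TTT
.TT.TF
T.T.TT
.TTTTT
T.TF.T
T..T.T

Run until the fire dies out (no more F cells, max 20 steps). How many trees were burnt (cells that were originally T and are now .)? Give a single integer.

Answer: 20

Derivation:
Step 1: +6 fires, +2 burnt (F count now 6)
Step 2: +5 fires, +6 burnt (F count now 5)
Step 3: +4 fires, +5 burnt (F count now 4)
Step 4: +2 fires, +4 burnt (F count now 2)
Step 5: +1 fires, +2 burnt (F count now 1)
Step 6: +1 fires, +1 burnt (F count now 1)
Step 7: +1 fires, +1 burnt (F count now 1)
Step 8: +0 fires, +1 burnt (F count now 0)
Fire out after step 8
Initially T: 23, now '.': 33
Total burnt (originally-T cells now '.'): 20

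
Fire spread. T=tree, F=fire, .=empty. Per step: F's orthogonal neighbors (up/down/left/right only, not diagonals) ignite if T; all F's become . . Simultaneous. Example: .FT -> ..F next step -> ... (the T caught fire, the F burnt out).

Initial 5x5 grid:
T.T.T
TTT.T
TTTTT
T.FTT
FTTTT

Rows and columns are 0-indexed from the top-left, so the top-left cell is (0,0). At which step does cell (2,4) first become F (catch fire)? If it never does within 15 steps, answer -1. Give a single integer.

Step 1: cell (2,4)='T' (+5 fires, +2 burnt)
Step 2: cell (2,4)='T' (+6 fires, +5 burnt)
Step 3: cell (2,4)='F' (+5 fires, +6 burnt)
  -> target ignites at step 3
Step 4: cell (2,4)='.' (+2 fires, +5 burnt)
Step 5: cell (2,4)='.' (+1 fires, +2 burnt)
Step 6: cell (2,4)='.' (+0 fires, +1 burnt)
  fire out at step 6

3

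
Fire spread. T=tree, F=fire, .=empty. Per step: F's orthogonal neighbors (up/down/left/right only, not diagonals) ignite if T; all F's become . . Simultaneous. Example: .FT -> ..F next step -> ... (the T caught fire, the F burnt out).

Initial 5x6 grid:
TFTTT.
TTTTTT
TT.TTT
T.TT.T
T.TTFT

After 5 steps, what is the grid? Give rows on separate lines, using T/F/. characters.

Step 1: 5 trees catch fire, 2 burn out
  F.FTT.
  TFTTTT
  TT.TTT
  T.TT.T
  T.TF.F
Step 2: 7 trees catch fire, 5 burn out
  ...FT.
  F.FTTT
  TF.TTT
  T.TF.F
  T.F...
Step 3: 6 trees catch fire, 7 burn out
  ....F.
  ...FTT
  F..FTF
  T.F...
  T.....
Step 4: 4 trees catch fire, 6 burn out
  ......
  ....FF
  ....F.
  F.....
  T.....
Step 5: 1 trees catch fire, 4 burn out
  ......
  ......
  ......
  ......
  F.....

......
......
......
......
F.....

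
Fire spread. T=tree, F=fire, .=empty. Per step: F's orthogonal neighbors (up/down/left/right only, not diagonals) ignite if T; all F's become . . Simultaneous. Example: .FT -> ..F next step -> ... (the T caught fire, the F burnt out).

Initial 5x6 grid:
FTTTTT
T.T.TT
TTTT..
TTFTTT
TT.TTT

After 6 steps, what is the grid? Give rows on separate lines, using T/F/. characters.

Step 1: 5 trees catch fire, 2 burn out
  .FTTTT
  F.T.TT
  TTFT..
  TF.FTT
  TT.TTT
Step 2: 9 trees catch fire, 5 burn out
  ..FTTT
  ..F.TT
  FF.F..
  F...FT
  TF.FTT
Step 3: 4 trees catch fire, 9 burn out
  ...FTT
  ....TT
  ......
  .....F
  F...FT
Step 4: 2 trees catch fire, 4 burn out
  ....FT
  ....TT
  ......
  ......
  .....F
Step 5: 2 trees catch fire, 2 burn out
  .....F
  ....FT
  ......
  ......
  ......
Step 6: 1 trees catch fire, 2 burn out
  ......
  .....F
  ......
  ......
  ......

......
.....F
......
......
......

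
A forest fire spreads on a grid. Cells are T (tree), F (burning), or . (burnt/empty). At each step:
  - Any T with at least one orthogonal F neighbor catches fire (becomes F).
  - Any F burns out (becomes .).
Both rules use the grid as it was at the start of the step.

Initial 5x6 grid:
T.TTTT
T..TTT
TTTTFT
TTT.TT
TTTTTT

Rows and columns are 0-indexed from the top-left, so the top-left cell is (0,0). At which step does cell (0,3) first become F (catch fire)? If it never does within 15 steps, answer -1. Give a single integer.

Step 1: cell (0,3)='T' (+4 fires, +1 burnt)
Step 2: cell (0,3)='T' (+6 fires, +4 burnt)
Step 3: cell (0,3)='F' (+6 fires, +6 burnt)
  -> target ignites at step 3
Step 4: cell (0,3)='.' (+4 fires, +6 burnt)
Step 5: cell (0,3)='.' (+3 fires, +4 burnt)
Step 6: cell (0,3)='.' (+2 fires, +3 burnt)
Step 7: cell (0,3)='.' (+0 fires, +2 burnt)
  fire out at step 7

3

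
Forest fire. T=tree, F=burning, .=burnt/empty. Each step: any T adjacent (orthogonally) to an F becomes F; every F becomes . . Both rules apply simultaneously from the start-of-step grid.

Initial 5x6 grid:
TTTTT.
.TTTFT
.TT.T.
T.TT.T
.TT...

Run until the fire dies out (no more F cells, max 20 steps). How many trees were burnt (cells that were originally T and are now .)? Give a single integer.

Step 1: +4 fires, +1 burnt (F count now 4)
Step 2: +2 fires, +4 burnt (F count now 2)
Step 3: +3 fires, +2 burnt (F count now 3)
Step 4: +3 fires, +3 burnt (F count now 3)
Step 5: +3 fires, +3 burnt (F count now 3)
Step 6: +1 fires, +3 burnt (F count now 1)
Step 7: +0 fires, +1 burnt (F count now 0)
Fire out after step 7
Initially T: 18, now '.': 28
Total burnt (originally-T cells now '.'): 16

Answer: 16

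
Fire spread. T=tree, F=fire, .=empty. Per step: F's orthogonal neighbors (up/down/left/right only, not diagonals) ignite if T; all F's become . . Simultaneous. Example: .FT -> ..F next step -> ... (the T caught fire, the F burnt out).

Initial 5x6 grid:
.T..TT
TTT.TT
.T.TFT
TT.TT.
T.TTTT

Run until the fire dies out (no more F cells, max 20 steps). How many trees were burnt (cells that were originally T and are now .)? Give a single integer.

Step 1: +4 fires, +1 burnt (F count now 4)
Step 2: +4 fires, +4 burnt (F count now 4)
Step 3: +3 fires, +4 burnt (F count now 3)
Step 4: +1 fires, +3 burnt (F count now 1)
Step 5: +0 fires, +1 burnt (F count now 0)
Fire out after step 5
Initially T: 20, now '.': 22
Total burnt (originally-T cells now '.'): 12

Answer: 12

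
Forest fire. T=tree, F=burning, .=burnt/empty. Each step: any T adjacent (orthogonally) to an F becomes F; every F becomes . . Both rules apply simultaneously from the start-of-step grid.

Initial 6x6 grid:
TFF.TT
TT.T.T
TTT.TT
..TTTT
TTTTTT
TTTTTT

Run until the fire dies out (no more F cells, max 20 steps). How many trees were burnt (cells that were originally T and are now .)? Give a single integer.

Answer: 27

Derivation:
Step 1: +2 fires, +2 burnt (F count now 2)
Step 2: +2 fires, +2 burnt (F count now 2)
Step 3: +2 fires, +2 burnt (F count now 2)
Step 4: +1 fires, +2 burnt (F count now 1)
Step 5: +2 fires, +1 burnt (F count now 2)
Step 6: +4 fires, +2 burnt (F count now 4)
Step 7: +6 fires, +4 burnt (F count now 6)
Step 8: +4 fires, +6 burnt (F count now 4)
Step 9: +2 fires, +4 burnt (F count now 2)
Step 10: +1 fires, +2 burnt (F count now 1)
Step 11: +1 fires, +1 burnt (F count now 1)
Step 12: +0 fires, +1 burnt (F count now 0)
Fire out after step 12
Initially T: 28, now '.': 35
Total burnt (originally-T cells now '.'): 27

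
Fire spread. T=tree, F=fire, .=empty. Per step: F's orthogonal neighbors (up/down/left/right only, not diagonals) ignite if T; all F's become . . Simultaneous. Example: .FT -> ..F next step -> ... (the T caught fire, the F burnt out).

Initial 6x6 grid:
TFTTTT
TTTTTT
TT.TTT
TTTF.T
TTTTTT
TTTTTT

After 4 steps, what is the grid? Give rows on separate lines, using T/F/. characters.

Step 1: 6 trees catch fire, 2 burn out
  F.FTTT
  TFTTTT
  TT.FTT
  TTF..T
  TTTFTT
  TTTTTT
Step 2: 10 trees catch fire, 6 burn out
  ...FTT
  F.FFTT
  TF..FT
  TF...T
  TTF.FT
  TTTFTT
Step 3: 9 trees catch fire, 10 burn out
  ....FT
  ....FT
  F....F
  F....T
  TF...F
  TTF.FT
Step 4: 6 trees catch fire, 9 burn out
  .....F
  .....F
  ......
  .....F
  F.....
  TF...F

.....F
.....F
......
.....F
F.....
TF...F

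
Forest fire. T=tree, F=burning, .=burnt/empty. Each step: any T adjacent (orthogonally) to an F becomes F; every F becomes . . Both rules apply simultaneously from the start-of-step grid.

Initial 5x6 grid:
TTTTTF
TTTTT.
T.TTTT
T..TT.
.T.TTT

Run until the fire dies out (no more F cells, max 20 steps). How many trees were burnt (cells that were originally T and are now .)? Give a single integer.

Answer: 21

Derivation:
Step 1: +1 fires, +1 burnt (F count now 1)
Step 2: +2 fires, +1 burnt (F count now 2)
Step 3: +3 fires, +2 burnt (F count now 3)
Step 4: +5 fires, +3 burnt (F count now 5)
Step 5: +5 fires, +5 burnt (F count now 5)
Step 6: +3 fires, +5 burnt (F count now 3)
Step 7: +1 fires, +3 burnt (F count now 1)
Step 8: +1 fires, +1 burnt (F count now 1)
Step 9: +0 fires, +1 burnt (F count now 0)
Fire out after step 9
Initially T: 22, now '.': 29
Total burnt (originally-T cells now '.'): 21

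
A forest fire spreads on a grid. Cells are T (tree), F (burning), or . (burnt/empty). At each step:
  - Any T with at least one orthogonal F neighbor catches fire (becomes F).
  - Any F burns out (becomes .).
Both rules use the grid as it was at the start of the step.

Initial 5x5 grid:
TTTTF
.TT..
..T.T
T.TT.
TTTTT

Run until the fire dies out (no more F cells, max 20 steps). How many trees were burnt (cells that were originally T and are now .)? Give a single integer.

Answer: 15

Derivation:
Step 1: +1 fires, +1 burnt (F count now 1)
Step 2: +1 fires, +1 burnt (F count now 1)
Step 3: +2 fires, +1 burnt (F count now 2)
Step 4: +3 fires, +2 burnt (F count now 3)
Step 5: +1 fires, +3 burnt (F count now 1)
Step 6: +2 fires, +1 burnt (F count now 2)
Step 7: +2 fires, +2 burnt (F count now 2)
Step 8: +2 fires, +2 burnt (F count now 2)
Step 9: +1 fires, +2 burnt (F count now 1)
Step 10: +0 fires, +1 burnt (F count now 0)
Fire out after step 10
Initially T: 16, now '.': 24
Total burnt (originally-T cells now '.'): 15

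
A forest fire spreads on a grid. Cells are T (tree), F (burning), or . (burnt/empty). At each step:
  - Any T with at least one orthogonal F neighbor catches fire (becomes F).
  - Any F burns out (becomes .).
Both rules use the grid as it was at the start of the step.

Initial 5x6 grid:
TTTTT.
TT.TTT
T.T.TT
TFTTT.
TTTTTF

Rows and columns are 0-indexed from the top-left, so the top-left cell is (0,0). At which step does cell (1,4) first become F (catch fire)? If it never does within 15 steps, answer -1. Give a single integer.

Step 1: cell (1,4)='T' (+4 fires, +2 burnt)
Step 2: cell (1,4)='T' (+7 fires, +4 burnt)
Step 3: cell (1,4)='T' (+2 fires, +7 burnt)
Step 4: cell (1,4)='F' (+4 fires, +2 burnt)
  -> target ignites at step 4
Step 5: cell (1,4)='.' (+4 fires, +4 burnt)
Step 6: cell (1,4)='.' (+2 fires, +4 burnt)
Step 7: cell (1,4)='.' (+0 fires, +2 burnt)
  fire out at step 7

4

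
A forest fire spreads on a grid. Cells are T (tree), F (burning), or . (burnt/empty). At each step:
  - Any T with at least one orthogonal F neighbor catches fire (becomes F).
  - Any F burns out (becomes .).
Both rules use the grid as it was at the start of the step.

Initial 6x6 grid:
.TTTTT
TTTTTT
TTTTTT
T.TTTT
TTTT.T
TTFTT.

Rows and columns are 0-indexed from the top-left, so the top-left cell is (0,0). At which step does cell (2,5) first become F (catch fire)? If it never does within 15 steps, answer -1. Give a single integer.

Step 1: cell (2,5)='T' (+3 fires, +1 burnt)
Step 2: cell (2,5)='T' (+5 fires, +3 burnt)
Step 3: cell (2,5)='T' (+3 fires, +5 burnt)
Step 4: cell (2,5)='T' (+5 fires, +3 burnt)
Step 5: cell (2,5)='T' (+6 fires, +5 burnt)
Step 6: cell (2,5)='F' (+6 fires, +6 burnt)
  -> target ignites at step 6
Step 7: cell (2,5)='.' (+2 fires, +6 burnt)
Step 8: cell (2,5)='.' (+1 fires, +2 burnt)
Step 9: cell (2,5)='.' (+0 fires, +1 burnt)
  fire out at step 9

6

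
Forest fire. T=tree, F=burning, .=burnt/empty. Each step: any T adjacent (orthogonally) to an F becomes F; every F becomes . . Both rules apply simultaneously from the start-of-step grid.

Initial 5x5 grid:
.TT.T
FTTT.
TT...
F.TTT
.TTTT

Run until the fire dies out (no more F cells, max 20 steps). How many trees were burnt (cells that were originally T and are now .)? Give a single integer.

Answer: 7

Derivation:
Step 1: +2 fires, +2 burnt (F count now 2)
Step 2: +3 fires, +2 burnt (F count now 3)
Step 3: +2 fires, +3 burnt (F count now 2)
Step 4: +0 fires, +2 burnt (F count now 0)
Fire out after step 4
Initially T: 15, now '.': 17
Total burnt (originally-T cells now '.'): 7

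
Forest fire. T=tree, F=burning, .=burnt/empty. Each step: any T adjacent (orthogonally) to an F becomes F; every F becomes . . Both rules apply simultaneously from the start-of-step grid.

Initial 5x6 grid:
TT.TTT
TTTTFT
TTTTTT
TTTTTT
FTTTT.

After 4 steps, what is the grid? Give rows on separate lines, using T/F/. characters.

Step 1: 6 trees catch fire, 2 burn out
  TT.TFT
  TTTF.F
  TTTTFT
  FTTTTT
  .FTTT.
Step 2: 9 trees catch fire, 6 burn out
  TT.F.F
  TTF...
  FTTF.F
  .FTTFT
  ..FTT.
Step 3: 9 trees catch fire, 9 burn out
  TT....
  FF....
  .FF...
  ..FF.F
  ...FF.
Step 4: 2 trees catch fire, 9 burn out
  FF....
  ......
  ......
  ......
  ......

FF....
......
......
......
......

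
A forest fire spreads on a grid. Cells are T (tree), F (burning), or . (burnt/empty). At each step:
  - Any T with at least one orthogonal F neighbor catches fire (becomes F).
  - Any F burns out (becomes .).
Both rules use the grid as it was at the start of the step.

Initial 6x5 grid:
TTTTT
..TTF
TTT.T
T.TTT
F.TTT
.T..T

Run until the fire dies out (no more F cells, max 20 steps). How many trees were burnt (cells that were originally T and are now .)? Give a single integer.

Step 1: +4 fires, +2 burnt (F count now 4)
Step 2: +4 fires, +4 burnt (F count now 4)
Step 3: +5 fires, +4 burnt (F count now 5)
Step 4: +4 fires, +5 burnt (F count now 4)
Step 5: +2 fires, +4 burnt (F count now 2)
Step 6: +0 fires, +2 burnt (F count now 0)
Fire out after step 6
Initially T: 20, now '.': 29
Total burnt (originally-T cells now '.'): 19

Answer: 19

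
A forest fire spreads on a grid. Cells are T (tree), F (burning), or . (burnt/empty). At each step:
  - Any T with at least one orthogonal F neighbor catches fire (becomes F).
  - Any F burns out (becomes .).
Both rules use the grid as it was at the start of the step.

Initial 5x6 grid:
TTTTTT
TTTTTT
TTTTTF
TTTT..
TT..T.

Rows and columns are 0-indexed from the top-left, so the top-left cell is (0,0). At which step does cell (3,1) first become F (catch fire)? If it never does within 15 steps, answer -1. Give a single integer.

Step 1: cell (3,1)='T' (+2 fires, +1 burnt)
Step 2: cell (3,1)='T' (+3 fires, +2 burnt)
Step 3: cell (3,1)='T' (+4 fires, +3 burnt)
Step 4: cell (3,1)='T' (+4 fires, +4 burnt)
Step 5: cell (3,1)='F' (+4 fires, +4 burnt)
  -> target ignites at step 5
Step 6: cell (3,1)='.' (+4 fires, +4 burnt)
Step 7: cell (3,1)='.' (+2 fires, +4 burnt)
Step 8: cell (3,1)='.' (+0 fires, +2 burnt)
  fire out at step 8

5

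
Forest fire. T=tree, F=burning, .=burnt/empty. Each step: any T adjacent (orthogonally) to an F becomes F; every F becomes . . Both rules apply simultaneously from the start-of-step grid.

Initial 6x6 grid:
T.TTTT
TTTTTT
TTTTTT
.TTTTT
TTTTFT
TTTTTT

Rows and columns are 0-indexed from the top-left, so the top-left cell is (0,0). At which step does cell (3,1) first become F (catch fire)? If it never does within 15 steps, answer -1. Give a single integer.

Step 1: cell (3,1)='T' (+4 fires, +1 burnt)
Step 2: cell (3,1)='T' (+6 fires, +4 burnt)
Step 3: cell (3,1)='T' (+6 fires, +6 burnt)
Step 4: cell (3,1)='F' (+7 fires, +6 burnt)
  -> target ignites at step 4
Step 5: cell (3,1)='.' (+5 fires, +7 burnt)
Step 6: cell (3,1)='.' (+3 fires, +5 burnt)
Step 7: cell (3,1)='.' (+1 fires, +3 burnt)
Step 8: cell (3,1)='.' (+1 fires, +1 burnt)
Step 9: cell (3,1)='.' (+0 fires, +1 burnt)
  fire out at step 9

4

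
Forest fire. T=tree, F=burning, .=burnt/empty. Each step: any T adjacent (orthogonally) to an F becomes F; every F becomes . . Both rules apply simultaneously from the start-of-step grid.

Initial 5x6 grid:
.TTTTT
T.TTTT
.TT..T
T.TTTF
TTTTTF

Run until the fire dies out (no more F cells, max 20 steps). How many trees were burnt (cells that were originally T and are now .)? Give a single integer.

Step 1: +3 fires, +2 burnt (F count now 3)
Step 2: +3 fires, +3 burnt (F count now 3)
Step 3: +4 fires, +3 burnt (F count now 4)
Step 4: +4 fires, +4 burnt (F count now 4)
Step 5: +4 fires, +4 burnt (F count now 4)
Step 6: +2 fires, +4 burnt (F count now 2)
Step 7: +1 fires, +2 burnt (F count now 1)
Step 8: +0 fires, +1 burnt (F count now 0)
Fire out after step 8
Initially T: 22, now '.': 29
Total burnt (originally-T cells now '.'): 21

Answer: 21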